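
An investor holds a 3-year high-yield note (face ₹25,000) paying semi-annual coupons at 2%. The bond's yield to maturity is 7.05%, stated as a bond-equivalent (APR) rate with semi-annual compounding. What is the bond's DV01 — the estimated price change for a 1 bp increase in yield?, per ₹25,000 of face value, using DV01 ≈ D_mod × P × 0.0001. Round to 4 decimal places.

₹6.1035

Periodic yield y = 0.03525.
  t   CF        PV=CF/(1+0.03525)^t    t·PV
  1       250.00       241.4876       241.4876
  2       250.00       233.2650       466.5299
  3       250.00       225.3224       675.9671
  4       250.00       217.6502       870.6008
  5       250.00       210.2393     1,051.1963
  6    25,250.00    20,511.1470   123,066.8821
  Σ                 21,639.1114   126,372.6637
P = 21,639.1114; D_Mac = 5.84001 half-year periods = 2.92001 yrs; D_mod = 2.82058 yrs.
DV01 ≈ 2.82058 × 21,639.1114 × 0.0001 = 6.103485.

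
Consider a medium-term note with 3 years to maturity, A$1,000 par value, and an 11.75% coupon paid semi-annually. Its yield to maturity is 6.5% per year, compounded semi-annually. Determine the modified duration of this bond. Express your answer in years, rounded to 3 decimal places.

2.558 years

Periodic yield y = 0.0325. First find Macaulay duration:
  t   CF        PV=CF/(1+0.0325)^t    t·PV
  1        58.75        56.9007        56.9007
  2        58.75        55.1097       110.2193
  3        58.75        53.3750       160.1249
  4        58.75        51.6949       206.7796
  5        58.75        50.0677       250.3385
  6     1,058.75       873.8825     5,243.2952
  Σ                  1,141.0305     6,027.6582
P = 1,141.0305; Macaulay duration = 6,027.6582 / 1,141.0305 = 5.28264 half-year periods = 2.64132 years.
Modified duration = D_Mac / (1 + y) = 2.64132 / 1.0325 = 2.55818 years.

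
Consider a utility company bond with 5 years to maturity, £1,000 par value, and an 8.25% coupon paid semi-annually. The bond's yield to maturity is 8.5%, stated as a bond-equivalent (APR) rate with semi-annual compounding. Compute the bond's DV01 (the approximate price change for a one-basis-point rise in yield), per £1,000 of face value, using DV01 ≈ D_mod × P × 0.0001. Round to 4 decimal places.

£0.3981

Periodic yield y = 0.0425.
  t   CF        PV=CF/(1+0.0425)^t    t·PV
  1        41.25        39.5683        39.5683
  2        41.25        37.9552        75.9105
  3        41.25        36.4079       109.2237
  4        41.25        34.9237       139.6946
  5        41.25        33.4999       167.4995
  6        41.25        32.1342       192.8052
  7        41.25        30.8242       215.7692
  8        41.25        29.5676       236.5405
  9        41.25        28.3622       255.2595
  10    1,041.25       686.7432     6,867.4322
  Σ                    989.9864     8,299.7033
P = 989.9864; D_Mac = 8.38365 half-year periods = 4.19183 yrs; D_mod = 4.02094 yrs.
DV01 ≈ 4.02094 × 989.9864 × 0.0001 = 0.398067.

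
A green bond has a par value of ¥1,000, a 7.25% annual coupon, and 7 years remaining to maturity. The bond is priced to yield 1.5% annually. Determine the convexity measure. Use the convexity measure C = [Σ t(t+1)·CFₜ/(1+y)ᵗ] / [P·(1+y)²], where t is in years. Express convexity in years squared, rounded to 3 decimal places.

With y = 0.015:
  t   CF        PV=CF/(1+0.015)^t    t·PV        t(t+1)·PV
  1        72.50        71.4286        71.4286         142.8571
  2        72.50        70.3730       140.7460         422.2379
  3        72.50        69.3330       207.9989         831.9958
  4        72.50        68.3084       273.2334       1,366.1671
  5        72.50        67.2989       336.4944       2,018.9662
  6        72.50        66.3043       397.8259       2,784.7810
  7     1,072.50       966.3512     6,764.4586      54,115.6690
  Σ                  1,379.3973     8,192.1858      61,682.6742
P = 1,379.3973.
Convexity = Σ t(t+1)·PV / [P·(1+y)²] = 61,682.6742 / (1,379.3973 × 1.030225) = 43.40520.

43.405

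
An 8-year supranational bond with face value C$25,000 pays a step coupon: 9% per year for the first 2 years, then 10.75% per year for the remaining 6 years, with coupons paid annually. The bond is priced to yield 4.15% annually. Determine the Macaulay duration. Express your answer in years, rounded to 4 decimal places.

Periodic yield y = 0.0415. Discount each cash flow and weight by its year:
  t   CF        PV=CF/(1+0.0415)^t    t·PV
  1     2,250.00     2,160.3457     2,160.3457
  2     2,250.00     2,074.2637     4,148.5274
  3     2,687.50     2,378.8697     7,136.6090
  4     2,687.50     2,284.0803     9,136.3214
  5     2,687.50     2,193.0680    10,965.3401
  6     2,687.50     2,105.6822    12,634.0932
  7     2,687.50     2,021.7784    14,152.4488
  8    27,687.50    19,999.0584   159,992.4675
  Σ                 35,217.1464   220,326.1531
Price P = Σ PV = 35,217.1464.
Macaulay duration = Σ(t·PV) / P = 220,326.1531 / 35,217.1464 = 6.25622 years.

6.2562 years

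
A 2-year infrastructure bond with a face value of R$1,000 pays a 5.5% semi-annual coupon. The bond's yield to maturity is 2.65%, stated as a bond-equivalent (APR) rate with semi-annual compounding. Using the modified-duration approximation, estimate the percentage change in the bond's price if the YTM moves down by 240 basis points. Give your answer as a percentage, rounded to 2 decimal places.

+4.56%

Periodic yield y = 0.01325. Modified duration first:
  t   CF        PV=CF/(1+0.01325)^t    t·PV
  1        27.50        27.1404        27.1404
  2        27.50        26.7855        53.5710
  3        27.50        26.4352        79.3056
  4     1,027.50       974.7997     3,899.1987
  Σ                  1,055.1608     4,059.2157
P = 1,055.1608; D_Mac = 3.84701 half-year periods = 1.92351 yrs; D_mod = 1.92351/(1+0.01325) = 1.89835 yrs.
ΔP/P ≈ -D_mod · Δy = -1.89835 × (-0.024) = +0.045560 = +4.5560%.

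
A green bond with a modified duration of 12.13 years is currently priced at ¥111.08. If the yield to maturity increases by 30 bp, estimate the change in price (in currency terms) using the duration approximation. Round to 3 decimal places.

Duration approximation: ΔP/P ≈ -D_mod · Δy = -12.13 × (+0.003) = -0.036390.
ΔP ≈ 111.08 × (-0.036390) = -4.0422012.

-¥4.042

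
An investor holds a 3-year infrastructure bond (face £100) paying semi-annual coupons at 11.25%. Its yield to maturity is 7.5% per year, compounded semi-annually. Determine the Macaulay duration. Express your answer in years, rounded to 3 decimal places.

Periodic yield y = 0.0375. Discount each cash flow and weight by its period:
  t   CF        PV=CF/(1+0.0375)^t    t·PV
  1        5.625         5.4217         5.4217
  2        5.625         5.2257        10.4514
  3        5.625         5.0368        15.1105
  4        5.625         4.8548        19.4191
  5        5.625         4.6793        23.3966
  6      105.625        84.6912       508.1470
  Σ                    109.9095       581.9463
Price P = Σ PV = 109.9095.
Macaulay duration = Σ(t·PV) / P = 581.9463 / 109.9095 = 5.29478 half-year periods.
In years: 5.29478 / 2 = 2.64739 years.

2.647 years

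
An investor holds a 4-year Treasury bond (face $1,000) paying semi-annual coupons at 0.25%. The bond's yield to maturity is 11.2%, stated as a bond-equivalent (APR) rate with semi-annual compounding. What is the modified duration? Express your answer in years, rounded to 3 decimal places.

Periodic yield y = 0.056. First find Macaulay duration:
  t   CF        PV=CF/(1+0.056)^t    t·PV
  1         1.25         1.1837         1.1837
  2         1.25         1.1209         2.2419
  3         1.25         1.0615         3.1845
  4         1.25         1.0052         4.0208
  5         1.25         0.9519         4.7595
  6         1.25         0.9014         5.4085
  7         1.25         0.8536         5.9753
  8     1,001.25       647.4872     5,179.8976
  Σ                    654.5655     5,206.6718
P = 654.5655; Macaulay duration = 5,206.6718 / 654.5655 = 7.95439 half-year periods = 3.97720 years.
Modified duration = D_Mac / (1 + y) = 3.97720 / 1.056 = 3.76629 years.

3.766 years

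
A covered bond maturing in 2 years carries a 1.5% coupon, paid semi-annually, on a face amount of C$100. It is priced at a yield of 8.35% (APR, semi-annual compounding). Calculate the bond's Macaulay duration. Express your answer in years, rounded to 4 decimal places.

1.9760 years

Periodic yield y = 0.04175. Discount each cash flow and weight by its period:
  t   CF        PV=CF/(1+0.04175)^t    t·PV
  1         0.75         0.7199         0.7199
  2         0.75         0.6911         1.3822
  3         0.75         0.6634         1.9902
  4       100.75        85.5443       342.1772
  Σ                     87.6187       346.2695
Price P = Σ PV = 87.6187.
Macaulay duration = Σ(t·PV) / P = 346.2695 / 87.6187 = 3.95200 half-year periods.
In years: 3.95200 / 2 = 1.97600 years.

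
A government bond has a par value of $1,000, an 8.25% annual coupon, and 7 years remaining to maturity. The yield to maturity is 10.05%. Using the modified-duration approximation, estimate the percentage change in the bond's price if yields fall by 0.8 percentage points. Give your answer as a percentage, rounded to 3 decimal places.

+4.009%

Periodic yield y = 0.1005. Modified duration first:
  t   CF        PV=CF/(1+0.1005)^t    t·PV
  1        82.50        74.9659        74.9659
  2        82.50        68.1199       136.2398
  3        82.50        61.8990       185.6971
  4        82.50        56.2463       224.9851
  5        82.50        51.1097       255.5487
  6        82.50        46.4423       278.6538
  7     1,082.50       553.7294     3,876.1057
  Σ                    912.5125     5,032.1961
P = 912.5125; D_Mac = 5.51466 yrs; D_mod = 5.51466/(1+0.1005) = 5.01105 yrs.
ΔP/P ≈ -D_mod · Δy = -5.01105 × (-0.008) = +0.040088 = +4.0088%.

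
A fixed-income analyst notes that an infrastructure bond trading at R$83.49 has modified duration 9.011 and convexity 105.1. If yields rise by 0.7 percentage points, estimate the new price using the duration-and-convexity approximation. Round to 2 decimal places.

R$78.44

Duration effect: -D_mod·Δy = -9.011 × (+0.007) = -0.063077
Convexity effect: ½·C·(Δy)² = 0.5 × 105.1 × (0.007)² = +0.00257495
ΔP/P ≈ -0.063077 + 0.00257495 = -0.06050205
New price ≈ 83.49 × (1 - 0.06050205) = 78.4386838455.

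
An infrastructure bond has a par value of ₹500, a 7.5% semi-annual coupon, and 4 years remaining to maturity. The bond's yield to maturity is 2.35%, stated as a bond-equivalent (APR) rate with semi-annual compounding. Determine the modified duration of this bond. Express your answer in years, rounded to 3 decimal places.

Periodic yield y = 0.01175. First find Macaulay duration:
  t   CF        PV=CF/(1+0.01175)^t    t·PV
  1        18.75        18.5322        18.5322
  2        18.75        18.3170        36.6340
  3        18.75        18.1043        54.3129
  4        18.75        17.8940        71.5762
  5        18.75        17.6862        88.4311
  6        18.75        17.4808       104.8850
  7        18.75        17.2778       120.9447
  8       518.75       472.4680     3,779.7441
  Σ                    597.7605     4,275.0602
P = 597.7605; Macaulay duration = 4,275.0602 / 597.7605 = 7.15179 half-year periods = 3.57590 years.
Modified duration = D_Mac / (1 + y) = 3.57590 / 1.01175 = 3.53437 years.

3.534 years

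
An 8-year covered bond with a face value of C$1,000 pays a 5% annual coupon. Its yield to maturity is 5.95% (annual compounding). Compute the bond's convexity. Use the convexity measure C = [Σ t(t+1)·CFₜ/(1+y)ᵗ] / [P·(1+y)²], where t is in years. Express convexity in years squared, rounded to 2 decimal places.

50.89

With y = 0.0595:
  t   CF        PV=CF/(1+0.0595)^t    t·PV        t(t+1)·PV
  1        50.00        47.1921        47.1921          94.3841
  2        50.00        44.5418        89.0837         267.2510
  3        50.00        42.0404       126.1213         504.4851
  4        50.00        39.6795       158.7180         793.5899
  5        50.00        37.4512       187.2558       1,123.5346
  6        50.00        35.3480       212.0877       1,484.6139
  7        50.00        33.3629       233.5400       1,868.3202
  8     1,050.00       661.2742     5,290.1940      47,611.7459
  Σ                    940.8900     6,344.1925      53,747.9248
P = 940.8900.
Convexity = Σ t(t+1)·PV / [P·(1+y)²] = 53,747.9248 / (940.8900 × 1.122540) = 50.88865.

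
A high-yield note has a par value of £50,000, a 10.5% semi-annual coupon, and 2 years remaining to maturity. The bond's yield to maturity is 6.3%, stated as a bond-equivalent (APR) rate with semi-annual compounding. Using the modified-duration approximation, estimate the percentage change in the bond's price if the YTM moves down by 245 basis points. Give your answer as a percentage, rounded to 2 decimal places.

Periodic yield y = 0.0315. Modified duration first:
  t   CF        PV=CF/(1+0.0315)^t    t·PV
  1     2,625.00     2,544.8376     2,544.8376
  2     2,625.00     2,467.1232     4,934.2465
  3     2,625.00     2,391.7821     7,175.3463
  4    52,625.00    46,485.2509   185,941.0037
  Σ                 53,888.9939   200,595.4341
P = 53,888.9939; D_Mac = 3.72238 half-year periods = 1.86119 yrs; D_mod = 1.86119/(1+0.0315) = 1.80435 yrs.
ΔP/P ≈ -D_mod · Δy = -1.80435 × (-0.0245) = +0.044207 = +4.4207%.

+4.42%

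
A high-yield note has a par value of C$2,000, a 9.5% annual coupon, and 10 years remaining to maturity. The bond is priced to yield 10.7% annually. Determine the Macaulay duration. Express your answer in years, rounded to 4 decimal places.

Periodic yield y = 0.107. Discount each cash flow and weight by its year:
  t   CF        PV=CF/(1+0.107)^t    t·PV
  1       190.00       171.6350       171.6350
  2       190.00       155.0452       310.0904
  3       190.00       140.0589       420.1767
  4       190.00       126.5211       506.0846
  5       190.00       114.2919       571.4596
  6       190.00       103.2447       619.4684
  7       190.00        93.2653       652.8573
  8       190.00        84.2505       674.0042
  9       190.00        76.1071       684.9636
  10    2,190.00       792.4428     7,924.4277
  Σ                  1,856.8627    12,535.1676
Price P = Σ PV = 1,856.8627.
Macaulay duration = Σ(t·PV) / P = 12,535.1676 / 1,856.8627 = 6.75072 years.

6.7507 years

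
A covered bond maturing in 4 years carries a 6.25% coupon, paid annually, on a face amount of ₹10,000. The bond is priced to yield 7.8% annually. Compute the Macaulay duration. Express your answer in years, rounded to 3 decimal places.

3.651 years

Periodic yield y = 0.078. Discount each cash flow and weight by its year:
  t   CF        PV=CF/(1+0.078)^t    t·PV
  1       625.00       579.7774       579.7774
  2       625.00       537.8269     1,075.6537
  3       625.00       498.9118     1,496.7353
  4    10,625.00     7,867.8106    31,471.2423
  Σ                  9,484.3266    34,623.4087
Price P = Σ PV = 9,484.3266.
Macaulay duration = Σ(t·PV) / P = 34,623.4087 / 9,484.3266 = 3.65059 years.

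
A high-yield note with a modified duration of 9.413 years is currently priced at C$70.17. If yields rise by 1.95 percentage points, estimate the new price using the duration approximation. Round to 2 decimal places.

Duration approximation: ΔP/P ≈ -D_mod · Δy = -9.413 × (+0.0195) = -0.1835535.
New price ≈ 70.17 × (1 - 0.1835535) = 57.290050905.

C$57.29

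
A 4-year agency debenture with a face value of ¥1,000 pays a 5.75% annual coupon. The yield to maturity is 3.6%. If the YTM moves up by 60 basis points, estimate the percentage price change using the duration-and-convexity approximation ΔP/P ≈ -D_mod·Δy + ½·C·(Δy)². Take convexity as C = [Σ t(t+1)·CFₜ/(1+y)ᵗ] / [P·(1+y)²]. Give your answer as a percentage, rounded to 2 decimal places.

-2.11%

With y = 0.036:
  t   CF        PV=CF/(1+0.036)^t    t·PV        t(t+1)·PV
  1        57.50        55.5019        55.5019         111.0039
  2        57.50        53.5733       107.1466         321.4398
  3        57.50        51.7117       155.1350         620.5401
  4     1,057.50       917.9972     3,671.9888      18,359.9439
  Σ                  1,078.7841     3,989.7723      19,412.9276
P = 1,078.7841; D_Mac = 3.69840 yrs; D_mod = 3.56988 yrs; C = 16.76629.
Duration effect: -3.56988 × (+0.006) = -0.021419
Convexity effect: 0.5 × 16.76629 × (0.006)² = +0.0003018
ΔP/P ≈ -0.021419 + 0.0003018 = -0.021117 = -2.1117%.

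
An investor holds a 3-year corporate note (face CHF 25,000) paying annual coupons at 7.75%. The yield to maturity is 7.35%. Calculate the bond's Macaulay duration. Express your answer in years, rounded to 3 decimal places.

2.791 years

Periodic yield y = 0.0735. Discount each cash flow and weight by its year:
  t   CF        PV=CF/(1+0.0735)^t    t·PV
  1     1,937.50     1,804.8440     1,804.8440
  2     1,937.50     1,681.2706     3,362.5412
  3    26,937.50    21,774.6479    65,323.9437
  Σ                 25,260.7625    70,491.3288
Price P = Σ PV = 25,260.7625.
Macaulay duration = Σ(t·PV) / P = 70,491.3288 / 25,260.7625 = 2.79055 years.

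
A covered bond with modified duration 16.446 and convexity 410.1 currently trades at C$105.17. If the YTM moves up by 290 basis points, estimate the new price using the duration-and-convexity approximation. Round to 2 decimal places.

Duration effect: -D_mod·Δy = -16.446 × (+0.029) = -0.476934
Convexity effect: ½·C·(Δy)² = 0.5 × 410.1 × (0.029)² = +0.17244705
ΔP/P ≈ -0.476934 + 0.17244705 = -0.30448695
New price ≈ 105.17 × (1 - 0.30448695) = 73.1471074685.

C$73.15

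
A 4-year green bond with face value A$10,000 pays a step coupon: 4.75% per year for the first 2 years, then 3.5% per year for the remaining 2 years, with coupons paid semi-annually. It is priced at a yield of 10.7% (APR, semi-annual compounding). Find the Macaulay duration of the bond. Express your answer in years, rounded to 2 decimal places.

3.66 years

Periodic yield y = 0.0535. Discount each cash flow and weight by its period:
  t   CF        PV=CF/(1+0.0535)^t    t·PV
  1       237.50       225.4390       225.4390
  2       237.50       213.9905       427.9810
  3       237.50       203.1234       609.3703
  4       237.50       192.8082       771.2327
  5       175.00       134.8545       674.2724
  6       175.00       128.0061       768.0369
  7       175.00       121.5056       850.5392
  8    10,175.00     6,705.9158    53,647.3267
  Σ                  7,925.6432    57,974.1981
Price P = Σ PV = 7,925.6432.
Macaulay duration = Σ(t·PV) / P = 57,974.1981 / 7,925.6432 = 7.31476 half-year periods.
In years: 7.31476 / 2 = 3.65738 years.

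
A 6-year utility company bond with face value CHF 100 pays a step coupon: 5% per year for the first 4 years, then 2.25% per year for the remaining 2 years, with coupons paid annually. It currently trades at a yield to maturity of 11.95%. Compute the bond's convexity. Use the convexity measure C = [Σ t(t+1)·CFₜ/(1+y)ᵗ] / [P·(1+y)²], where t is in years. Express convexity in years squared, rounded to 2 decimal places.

27.51

With y = 0.1195:
  t   CF        PV=CF/(1+0.1195)^t    t·PV        t(t+1)·PV
  1         5.00         4.4663         4.4663           8.9326
  2         5.00         3.9895         7.9791          23.9372
  3         5.00         3.5637        10.6910          42.7641
  4         5.00         3.1833        12.7331          63.6654
  5         2.25         1.2796         6.3978          38.3869
  6       102.25        51.9420       311.6520       2,181.5643
  Σ                     68.4243       353.9193       2,359.2505
P = 68.4243.
Convexity = Σ t(t+1)·PV / [P·(1+y)²] = 2,359.2505 / (68.4243 × 1.253280) = 27.51157.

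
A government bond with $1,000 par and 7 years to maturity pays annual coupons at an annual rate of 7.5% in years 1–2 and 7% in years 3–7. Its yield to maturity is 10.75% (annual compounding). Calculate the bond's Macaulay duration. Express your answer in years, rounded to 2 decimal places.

Periodic yield y = 0.1075. Discount each cash flow and weight by its year:
  t   CF        PV=CF/(1+0.1075)^t    t·PV
  1        75.00        67.7201        67.7201
  2        75.00        61.1468       122.2936
  3        70.00        51.5308       154.5924
  4        70.00        46.5289       186.1157
  5        70.00        42.0126       210.0629
  6        70.00        37.9346       227.6077
  7     1,070.00       523.5735     3,665.0143
  Σ                    830.4473     4,633.4067
Price P = Σ PV = 830.4473.
Macaulay duration = Σ(t·PV) / P = 4,633.4067 / 830.4473 = 5.57941 years.

5.58 years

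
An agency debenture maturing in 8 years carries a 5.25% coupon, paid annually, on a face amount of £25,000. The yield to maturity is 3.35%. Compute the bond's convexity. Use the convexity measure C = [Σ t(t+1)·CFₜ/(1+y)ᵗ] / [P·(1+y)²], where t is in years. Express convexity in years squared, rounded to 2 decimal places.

With y = 0.0335:
  t   CF        PV=CF/(1+0.0335)^t    t·PV        t(t+1)·PV
  1     1,312.50     1,269.9565     1,269.9565       2,539.9129
  2     1,312.50     1,228.7919     2,457.5839       7,372.7516
  3     1,312.50     1,188.9617     3,566.8851      14,267.5405
  4     1,312.50     1,150.4226     4,601.6902      23,008.4511
  5     1,312.50     1,113.1326     5,565.6631      33,393.9784
  6     1,312.50     1,077.0514     6,462.3084      45,236.1585
  7     1,312.50     1,042.1397     7,294.9780      58,359.8238
  8    26,312.50    20,215.2104   161,721.6831   1,455,495.1476
  Σ                 28,285.6668   192,940.7481   1,639,673.7645
P = 28,285.6668.
Convexity = Σ t(t+1)·PV / [P·(1+y)²] = 1,639,673.7645 / (28,285.6668 × 1.068122) = 54.27128.

54.27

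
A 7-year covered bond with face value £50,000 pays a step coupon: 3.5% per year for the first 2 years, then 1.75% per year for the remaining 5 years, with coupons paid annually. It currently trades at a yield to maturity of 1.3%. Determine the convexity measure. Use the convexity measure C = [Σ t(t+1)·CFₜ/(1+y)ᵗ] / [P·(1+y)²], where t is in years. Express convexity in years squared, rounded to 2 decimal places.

49.48

With y = 0.013:
  t   CF        PV=CF/(1+0.013)^t    t·PV        t(t+1)·PV
  1     1,750.00     1,727.5420     1,727.5420       3,455.0839
  2     1,750.00     1,705.3721     3,410.7442      10,232.2327
  3       875.00       841.7434     2,525.2302      10,100.9207
  4       875.00       830.9412     3,323.7646      16,618.8232
  5       875.00       820.2776     4,101.3878      24,608.3265
  6       875.00       809.7508     4,858.5047      34,009.5332
  7    50,875.00    46,477.0233   325,339.1628   2,602,713.3022
  Σ                 53,212.6502   345,286.3363   2,701,738.2225
P = 53,212.6502.
Convexity = Σ t(t+1)·PV / [P·(1+y)²] = 2,701,738.2225 / (53,212.6502 × 1.026169) = 49.47770.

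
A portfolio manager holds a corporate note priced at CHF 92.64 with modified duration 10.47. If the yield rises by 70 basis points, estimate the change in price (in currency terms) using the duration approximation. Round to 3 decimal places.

Duration approximation: ΔP/P ≈ -D_mod · Δy = -10.47 × (+0.007) = -0.073290.
ΔP ≈ 92.64 × (-0.073290) = -6.7895856.

-CHF 6.790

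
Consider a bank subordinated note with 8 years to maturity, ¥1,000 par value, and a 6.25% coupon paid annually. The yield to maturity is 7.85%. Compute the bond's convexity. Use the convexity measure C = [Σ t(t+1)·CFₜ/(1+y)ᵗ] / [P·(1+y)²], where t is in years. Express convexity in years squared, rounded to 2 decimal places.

With y = 0.0785:
  t   CF        PV=CF/(1+0.0785)^t    t·PV        t(t+1)·PV
  1        62.50        57.9509        57.9509         115.9017
  2        62.50        53.7328       107.4657         322.3970
  3        62.50        49.8218       149.4655         597.8618
  4        62.50        46.1955       184.7819         923.9095
  5        62.50        42.8331       214.1654       1,284.9923
  6        62.50        39.7154       238.2925       1,668.0475
  7        62.50        36.8247       257.7728       2,062.1820
  8     1,062.50       580.4539     4,643.6313      41,792.6817
  Σ                    907.5281     5,853.5258      48,767.9735
P = 907.5281.
Convexity = Σ t(t+1)·PV / [P·(1+y)²] = 48,767.9735 / (907.5281 × 1.163162) = 46.19919.

46.20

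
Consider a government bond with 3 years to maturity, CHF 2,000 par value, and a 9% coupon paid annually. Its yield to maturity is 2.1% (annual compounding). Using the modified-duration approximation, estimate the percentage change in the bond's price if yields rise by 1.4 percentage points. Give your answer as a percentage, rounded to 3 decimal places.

-3.813%

Periodic yield y = 0.021. Modified duration first:
  t   CF        PV=CF/(1+0.021)^t    t·PV
  1       180.00       176.2977       176.2977
  2       180.00       172.6716       345.3433
  3     2,180.00     2,048.2326     6,144.6977
  Σ                  2,397.2020     6,666.3387
P = 2,397.2020; D_Mac = 2.78088 yrs; D_mod = 2.78088/(1+0.021) = 2.72369 yrs.
ΔP/P ≈ -D_mod · Δy = -2.72369 × (+0.014) = -0.038132 = -3.8132%.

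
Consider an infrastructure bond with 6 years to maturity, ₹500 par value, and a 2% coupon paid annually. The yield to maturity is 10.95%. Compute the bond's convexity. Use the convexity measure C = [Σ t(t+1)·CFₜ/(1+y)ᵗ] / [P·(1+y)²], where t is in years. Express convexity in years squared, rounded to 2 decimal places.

With y = 0.1095:
  t   CF        PV=CF/(1+0.1095)^t    t·PV        t(t+1)·PV
  1        10.00         9.0131         9.0131          18.0261
  2        10.00         8.1235        16.2471          48.7412
  3        10.00         7.3218        21.9654          87.8616
  4        10.00         6.5992        26.3968         131.9838
  5        10.00         5.9479        29.7395         178.4369
  6       510.00       273.4049     1,640.4296      11,483.0069
  Σ                    310.4104     1,743.7914      11,948.0567
P = 310.4104.
Convexity = Σ t(t+1)·PV / [P·(1+y)²] = 11,948.0567 / (310.4104 × 1.230990) = 31.26845.

31.27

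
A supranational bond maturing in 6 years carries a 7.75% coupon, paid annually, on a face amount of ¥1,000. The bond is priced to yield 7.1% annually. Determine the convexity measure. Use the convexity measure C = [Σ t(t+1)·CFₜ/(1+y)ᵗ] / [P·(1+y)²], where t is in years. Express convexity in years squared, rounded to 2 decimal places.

With y = 0.071:
  t   CF        PV=CF/(1+0.071)^t    t·PV        t(t+1)·PV
  1        77.50        72.3623        72.3623         144.7246
  2        77.50        67.5652       135.1303         405.3909
  3        77.50        63.0860       189.2581         757.0325
  4        77.50        58.9039       235.6155       1,178.0774
  5        77.50        54.9989       274.9947       1,649.9683
  6     1,077.50       713.9708     4,283.8248      29,986.7738
  Σ                  1,030.8871     5,191.1857      34,121.9675
P = 1,030.8871.
Convexity = Σ t(t+1)·PV / [P·(1+y)²] = 34,121.9675 / (1,030.8871 × 1.147041) = 28.85652.

28.86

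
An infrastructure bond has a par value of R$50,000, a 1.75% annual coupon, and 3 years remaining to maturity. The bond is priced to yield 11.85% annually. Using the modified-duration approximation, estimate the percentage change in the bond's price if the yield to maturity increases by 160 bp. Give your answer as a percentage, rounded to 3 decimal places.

-4.206%

Periodic yield y = 0.1185. Modified duration first:
  t   CF        PV=CF/(1+0.1185)^t    t·PV
  1       875.00       782.2977       782.2977
  2       875.00       699.4168     1,398.8337
  3    50,875.00    36,357.7046   109,073.1138
  Σ                 37,839.4192   111,254.2452
P = 37,839.4192; D_Mac = 2.94017 yrs; D_mod = 2.94017/(1+0.1185) = 2.62867 yrs.
ΔP/P ≈ -D_mod · Δy = -2.62867 × (+0.016) = -0.042059 = -4.2059%.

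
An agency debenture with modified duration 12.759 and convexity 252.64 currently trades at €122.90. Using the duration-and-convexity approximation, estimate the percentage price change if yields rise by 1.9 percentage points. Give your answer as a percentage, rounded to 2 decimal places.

Duration effect: -D_mod·Δy = -12.759 × (+0.019) = -0.242421
Convexity effect: ½·C·(Δy)² = 0.5 × 252.64 × (0.019)² = +0.04560152
ΔP/P ≈ -0.242421 + 0.04560152 = -0.19681948
= -19.681948%.

-19.68%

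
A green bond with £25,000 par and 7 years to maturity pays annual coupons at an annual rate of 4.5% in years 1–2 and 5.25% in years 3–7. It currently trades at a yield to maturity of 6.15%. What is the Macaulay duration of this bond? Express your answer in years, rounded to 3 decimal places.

6.073 years

Periodic yield y = 0.0615. Discount each cash flow and weight by its year:
  t   CF        PV=CF/(1+0.0615)^t    t·PV
  1     1,125.00     1,059.8210     1,059.8210
  2     1,125.00       998.4183     1,996.8366
  3     1,312.50     1,097.3352     3,292.0056
  4     1,312.50     1,033.7590     4,135.0361
  5     1,312.50       973.8663     4,869.3313
  6     1,312.50       917.4435     5,504.6609
  7    26,312.50    17,326.9501   121,288.6504
  Σ                 23,407.5933   142,146.3420
Price P = Σ PV = 23,407.5933.
Macaulay duration = Σ(t·PV) / P = 142,146.3420 / 23,407.5933 = 6.07266 years.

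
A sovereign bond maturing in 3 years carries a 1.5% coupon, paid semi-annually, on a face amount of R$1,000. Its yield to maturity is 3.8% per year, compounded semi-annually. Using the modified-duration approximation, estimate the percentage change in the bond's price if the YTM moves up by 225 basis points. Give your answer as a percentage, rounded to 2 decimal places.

-6.50%

Periodic yield y = 0.019. Modified duration first:
  t   CF        PV=CF/(1+0.019)^t    t·PV
  1         7.50         7.3602         7.3602
  2         7.50         7.2229        14.4458
  3         7.50         7.0882        21.2647
  4         7.50         6.9561        27.8243
  5         7.50         6.8264        34.1319
  6     1,007.50       899.9118     5,399.4709
  Σ                    935.3656     5,504.4978
P = 935.3656; D_Mac = 5.88486 half-year periods = 2.94243 yrs; D_mod = 2.94243/(1+0.019) = 2.88757 yrs.
ΔP/P ≈ -D_mod · Δy = -2.88757 × (+0.0225) = -0.064970 = -6.4970%.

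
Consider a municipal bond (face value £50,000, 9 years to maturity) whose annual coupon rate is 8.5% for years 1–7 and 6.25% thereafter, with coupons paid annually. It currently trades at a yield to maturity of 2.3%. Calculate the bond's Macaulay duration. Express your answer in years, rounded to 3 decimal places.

Periodic yield y = 0.023. Discount each cash flow and weight by its year:
  t   CF        PV=CF/(1+0.023)^t    t·PV
  1     4,250.00     4,154.4477     4,154.4477
  2     4,250.00     4,061.0437     8,122.0874
  3     4,250.00     3,969.7397    11,909.2191
  4     4,250.00     3,880.4885    15,521.9538
  5     4,250.00     3,793.2438    18,966.2192
  6     4,250.00     3,707.9607    22,247.7645
  7     4,250.00     3,624.5951    25,372.1654
  8     3,125.00     2,605.2233    20,841.7863
  9    53,125.00    43,293.0556   389,637.5008
  Σ                 73,089.7981   516,773.1442
Price P = Σ PV = 73,089.7981.
Macaulay duration = Σ(t·PV) / P = 516,773.1442 / 73,089.7981 = 7.07039 years.

7.070 years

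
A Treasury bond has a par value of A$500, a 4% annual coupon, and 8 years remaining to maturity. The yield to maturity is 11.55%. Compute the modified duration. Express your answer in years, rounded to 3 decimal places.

Periodic yield y = 0.1155. First find Macaulay duration:
  t   CF        PV=CF/(1+0.1155)^t    t·PV
  1        20.00        17.9292        17.9292
  2        20.00        16.0728        32.1455
  3        20.00        14.4086        43.2257
  4        20.00        12.9167        51.6668
  5        20.00        11.5793        57.8965
  6        20.00        10.3804        62.2822
  7        20.00         9.3056        65.1390
  8       520.00       216.8936     1,735.1488
  Σ                    309.4861     2,065.4338
P = 309.4861; Macaulay duration = 2,065.4338 / 309.4861 = 6.67375 years.
Modified duration = D_Mac / (1 + y) = 6.67375 / 1.1155 = 5.98275 years.

5.983 years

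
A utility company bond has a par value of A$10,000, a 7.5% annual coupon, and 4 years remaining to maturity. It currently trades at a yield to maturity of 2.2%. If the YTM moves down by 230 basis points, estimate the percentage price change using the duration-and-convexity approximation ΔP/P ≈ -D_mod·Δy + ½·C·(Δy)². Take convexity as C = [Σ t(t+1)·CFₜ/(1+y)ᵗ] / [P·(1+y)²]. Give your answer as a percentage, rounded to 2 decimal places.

With y = 0.022:
  t   CF        PV=CF/(1+0.022)^t    t·PV        t(t+1)·PV
  1       750.00       733.8552       733.8552       1,467.7104
  2       750.00       718.0579     1,436.1158       4,308.3475
  3       750.00       702.6007     2,107.8021       8,431.2084
  4    10,750.00     9,853.8258    39,415.3033     197,076.5163
  Σ                 12,008.3396    43,693.0764     211,283.7825
P = 12,008.3396; D_Mac = 3.63856 yrs; D_mod = 3.56024 yrs; C = 16.84540.
Duration effect: -3.56024 × (-0.023) = +0.081885
Convexity effect: 0.5 × 16.84540 × (-0.023)² = +0.0044556
ΔP/P ≈ +0.081885 + 0.0044556 = +0.086341 = +8.6341%.

+8.63%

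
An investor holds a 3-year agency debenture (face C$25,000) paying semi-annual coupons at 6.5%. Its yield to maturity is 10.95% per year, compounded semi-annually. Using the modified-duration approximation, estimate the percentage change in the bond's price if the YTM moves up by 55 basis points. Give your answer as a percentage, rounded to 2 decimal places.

Periodic yield y = 0.05475. Modified duration first:
  t   CF        PV=CF/(1+0.05475)^t    t·PV
  1       812.50       770.3247       770.3247
  2       812.50       730.3387     1,460.6774
  3       812.50       692.4282     2,077.2847
  4       812.50       656.4856     2,625.9426
  5       812.50       622.4088     3,112.0438
  6    25,812.50    18,747.0468   112,482.2811
  Σ                 22,219.0329   122,528.5543
P = 22,219.0329; D_Mac = 5.51458 half-year periods = 2.75729 yrs; D_mod = 2.75729/(1+0.05475) = 2.61416 yrs.
ΔP/P ≈ -D_mod · Δy = -2.61416 × (+0.0055) = -0.014378 = -1.4378%.

-1.44%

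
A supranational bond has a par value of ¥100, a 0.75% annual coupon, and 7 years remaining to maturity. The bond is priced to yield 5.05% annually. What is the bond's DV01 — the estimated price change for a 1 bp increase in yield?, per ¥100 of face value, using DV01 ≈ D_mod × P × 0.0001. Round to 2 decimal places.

¥0.05

Periodic yield y = 0.0505.
  t   CF        PV=CF/(1+0.0505)^t    t·PV
  1         0.75         0.7139         0.7139
  2         0.75         0.6796         1.3592
  3         0.75         0.6470         1.9409
  4         0.75         0.6159         2.4634
  5         0.75         0.5862         2.9312
  6         0.75         0.5581         3.3484
  7       100.75        71.3629       499.5405
  Σ                     75.1636       512.2976
P = 75.1636; D_Mac = 6.81577 yrs; D_mod = 6.48812 yrs.
DV01 ≈ 6.48812 × 75.1636 × 0.0001 = 0.048767.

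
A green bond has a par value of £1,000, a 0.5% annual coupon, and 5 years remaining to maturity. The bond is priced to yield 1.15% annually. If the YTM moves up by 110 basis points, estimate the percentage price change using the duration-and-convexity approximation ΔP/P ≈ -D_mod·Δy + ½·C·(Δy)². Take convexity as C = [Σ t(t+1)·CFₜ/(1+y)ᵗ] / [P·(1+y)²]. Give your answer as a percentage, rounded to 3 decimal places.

-5.208%

With y = 0.0115:
  t   CF        PV=CF/(1+0.0115)^t    t·PV        t(t+1)·PV
  1         5.00         4.9432         4.9432           9.8863
  2         5.00         4.8870         9.7739          29.3217
  3         5.00         4.8314        14.4942          57.9767
  4         5.00         4.7765        19.1059          95.5293
  5     1,005.00       949.1539     4,745.7694      28,474.6163
  Σ                    968.5918     4,794.0865      28,667.3303
P = 968.5918; D_Mac = 4.94954 yrs; D_mod = 4.89327 yrs; C = 28.92775.
Duration effect: -4.89327 × (+0.011) = -0.053826
Convexity effect: 0.5 × 28.92775 × (0.011)² = +0.0017501
ΔP/P ≈ -0.053826 + 0.0017501 = -0.052076 = -5.2076%.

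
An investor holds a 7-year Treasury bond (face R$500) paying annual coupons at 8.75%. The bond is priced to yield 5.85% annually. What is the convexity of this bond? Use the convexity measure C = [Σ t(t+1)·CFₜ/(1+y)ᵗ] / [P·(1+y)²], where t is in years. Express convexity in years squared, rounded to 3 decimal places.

37.157

With y = 0.0585:
  t   CF        PV=CF/(1+0.0585)^t    t·PV        t(t+1)·PV
  1        43.75        41.3321        41.3321          82.6641
  2        43.75        39.0478        78.0956         234.2867
  3        43.75        36.8897       110.6692         442.6768
  4        43.75        34.8509       139.4038         697.0190
  5        43.75        32.9248       164.6242         987.7454
  6        43.75        31.1052       186.6312       1,306.4181
  7       543.75       365.2273     2,556.5911      20,452.7288
  Σ                    581.3779     3,277.3471      24,203.5388
P = 581.3779.
Convexity = Σ t(t+1)·PV / [P·(1+y)²] = 24,203.5388 / (581.3779 × 1.120422) = 37.15683.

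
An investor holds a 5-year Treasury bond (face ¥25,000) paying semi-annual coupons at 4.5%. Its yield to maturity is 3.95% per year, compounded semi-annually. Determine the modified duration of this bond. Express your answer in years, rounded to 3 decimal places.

Periodic yield y = 0.01975. First find Macaulay duration:
  t   CF        PV=CF/(1+0.01975)^t    t·PV
  1       562.50       551.6058       551.6058
  2       562.50       540.9226     1,081.8451
  3       562.50       530.4463     1,591.3388
  4       562.50       520.1728     2,080.6914
  5       562.50       510.0984     2,550.4920
  6       562.50       500.2191     3,001.3144
  7       562.50       490.5311     3,433.7176
  8       562.50       481.0307     3,848.2458
  9       562.50       471.7144     4,245.4293
  10   25,562.50    21,021.6202   210,216.2020
  Σ                 25,618.3613   232,600.8821
P = 25,618.3613; Macaulay duration = 232,600.8821 / 25,618.3613 = 9.07946 half-year periods = 4.53973 years.
Modified duration = D_Mac / (1 + y) = 4.53973 / 1.01975 = 4.45181 years.

4.452 years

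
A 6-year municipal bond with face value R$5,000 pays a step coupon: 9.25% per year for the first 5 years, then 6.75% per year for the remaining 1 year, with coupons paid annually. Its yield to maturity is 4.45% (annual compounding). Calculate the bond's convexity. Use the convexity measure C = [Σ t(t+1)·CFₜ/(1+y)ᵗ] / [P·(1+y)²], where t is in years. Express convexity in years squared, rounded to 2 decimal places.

With y = 0.0445:
  t   CF        PV=CF/(1+0.0445)^t    t·PV        t(t+1)·PV
  1       462.50       442.7956       442.7956         885.5912
  2       462.50       423.9307       847.8614       2,543.5841
  3       462.50       405.8695     1,217.6085       4,870.4339
  4       462.50       388.5778     1,554.3111       7,771.5555
  5       462.50       372.0228     1,860.1138      11,160.6829
  6     5,337.50     4,110.4297    24,662.5780     172,638.0463
  Σ                  6,143.6260    30,585.2684     199,869.8939
P = 6,143.6260.
Convexity = Σ t(t+1)·PV / [P·(1+y)²] = 199,869.8939 / (6,143.6260 × 1.090980) = 29.81987.

29.82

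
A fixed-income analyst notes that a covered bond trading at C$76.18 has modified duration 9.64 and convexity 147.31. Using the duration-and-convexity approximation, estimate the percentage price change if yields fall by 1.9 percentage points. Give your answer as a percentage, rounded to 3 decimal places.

+20.975%

Duration effect: -D_mod·Δy = -9.64 × (-0.019) = +0.183160
Convexity effect: ½·C·(Δy)² = 0.5 × 147.31 × (-0.019)² = +0.026589455
ΔP/P ≈ +0.183160 + 0.026589455 = +0.209749455
= +20.9749455%.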